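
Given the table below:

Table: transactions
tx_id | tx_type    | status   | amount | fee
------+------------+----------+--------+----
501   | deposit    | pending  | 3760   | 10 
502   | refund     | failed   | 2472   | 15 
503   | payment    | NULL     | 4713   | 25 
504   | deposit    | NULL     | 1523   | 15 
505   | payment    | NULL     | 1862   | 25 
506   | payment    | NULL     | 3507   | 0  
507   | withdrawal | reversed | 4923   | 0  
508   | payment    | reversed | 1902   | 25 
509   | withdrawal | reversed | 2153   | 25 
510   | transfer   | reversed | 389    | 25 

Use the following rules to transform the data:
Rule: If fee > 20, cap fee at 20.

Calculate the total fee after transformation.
140

Step 1: 5 records have fee > 20
Step 2: These records originally summed to 125
Step 3: After capping: 5 × 20 = 100
Step 4: Unaffected records sum: 40
Step 5: Final sum = 100 + 40 = 140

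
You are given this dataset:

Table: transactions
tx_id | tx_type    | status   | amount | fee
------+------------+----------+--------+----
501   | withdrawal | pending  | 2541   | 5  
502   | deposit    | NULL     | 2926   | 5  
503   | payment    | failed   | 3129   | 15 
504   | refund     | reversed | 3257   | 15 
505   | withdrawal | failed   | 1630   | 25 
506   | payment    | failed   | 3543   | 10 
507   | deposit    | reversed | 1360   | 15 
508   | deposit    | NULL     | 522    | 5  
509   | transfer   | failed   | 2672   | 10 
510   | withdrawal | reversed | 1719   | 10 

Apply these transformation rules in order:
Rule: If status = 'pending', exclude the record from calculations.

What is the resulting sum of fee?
110

Step 1: Identify records where status = 'pending'
Step 2: The excluded records sum to 5
Step 3: Original total fee = 115
Step 4: Remaining total = 115 - 5 = 110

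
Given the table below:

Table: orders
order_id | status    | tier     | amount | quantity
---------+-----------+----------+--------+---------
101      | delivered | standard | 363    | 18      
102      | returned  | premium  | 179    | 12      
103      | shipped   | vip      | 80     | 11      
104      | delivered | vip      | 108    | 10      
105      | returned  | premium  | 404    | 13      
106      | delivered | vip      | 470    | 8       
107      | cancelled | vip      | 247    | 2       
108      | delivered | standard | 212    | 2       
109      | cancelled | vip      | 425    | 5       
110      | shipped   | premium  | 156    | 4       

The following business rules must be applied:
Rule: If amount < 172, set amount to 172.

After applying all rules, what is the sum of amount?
2816

Step 1: 3 records have amount < 172
Step 2: These records originally summed to 344
Step 3: After setting to minimum: 3 × 172 = 516
Step 4: Unaffected records sum: 2300
Step 5: Final sum = 516 + 2300 = 2816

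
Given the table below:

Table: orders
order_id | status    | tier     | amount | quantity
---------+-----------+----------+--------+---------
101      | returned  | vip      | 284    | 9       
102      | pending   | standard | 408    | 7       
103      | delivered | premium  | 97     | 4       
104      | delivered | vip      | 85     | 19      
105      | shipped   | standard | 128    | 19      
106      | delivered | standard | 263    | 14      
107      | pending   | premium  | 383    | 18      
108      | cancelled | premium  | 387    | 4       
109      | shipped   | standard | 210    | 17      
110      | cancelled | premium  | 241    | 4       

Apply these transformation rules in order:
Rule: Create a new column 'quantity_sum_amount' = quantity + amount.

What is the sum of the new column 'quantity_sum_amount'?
2601

Step 1: For each record, compute quantity + amount
Example calculations:
  9 + 284 = 293
  7 + 408 = 415
  4 + 97 = 101
  ...
Step 2: Sum all derived values
Step 3: Total = 2601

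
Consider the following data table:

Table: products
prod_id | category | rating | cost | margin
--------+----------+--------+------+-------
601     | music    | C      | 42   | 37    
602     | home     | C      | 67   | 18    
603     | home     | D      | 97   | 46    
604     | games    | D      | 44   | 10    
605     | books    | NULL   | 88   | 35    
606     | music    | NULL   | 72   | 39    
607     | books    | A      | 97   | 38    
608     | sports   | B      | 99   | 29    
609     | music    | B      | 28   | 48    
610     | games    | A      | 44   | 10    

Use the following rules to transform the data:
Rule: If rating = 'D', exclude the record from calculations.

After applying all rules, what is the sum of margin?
254

Step 1: Identify records where rating = 'D'
Step 2: The excluded records sum to 56
Step 3: Original total margin = 310
Step 4: Remaining total = 310 - 56 = 254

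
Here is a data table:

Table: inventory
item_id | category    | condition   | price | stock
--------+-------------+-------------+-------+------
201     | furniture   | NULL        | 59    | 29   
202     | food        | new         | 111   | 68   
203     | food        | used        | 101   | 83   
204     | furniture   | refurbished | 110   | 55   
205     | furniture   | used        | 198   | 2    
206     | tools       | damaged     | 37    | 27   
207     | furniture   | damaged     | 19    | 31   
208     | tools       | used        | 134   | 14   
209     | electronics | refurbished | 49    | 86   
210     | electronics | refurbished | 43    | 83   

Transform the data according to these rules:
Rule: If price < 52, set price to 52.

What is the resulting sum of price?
921

Step 1: 4 records have price < 52
Step 2: These records originally summed to 148
Step 3: After setting to minimum: 4 × 52 = 208
Step 4: Unaffected records sum: 713
Step 5: Final sum = 208 + 713 = 921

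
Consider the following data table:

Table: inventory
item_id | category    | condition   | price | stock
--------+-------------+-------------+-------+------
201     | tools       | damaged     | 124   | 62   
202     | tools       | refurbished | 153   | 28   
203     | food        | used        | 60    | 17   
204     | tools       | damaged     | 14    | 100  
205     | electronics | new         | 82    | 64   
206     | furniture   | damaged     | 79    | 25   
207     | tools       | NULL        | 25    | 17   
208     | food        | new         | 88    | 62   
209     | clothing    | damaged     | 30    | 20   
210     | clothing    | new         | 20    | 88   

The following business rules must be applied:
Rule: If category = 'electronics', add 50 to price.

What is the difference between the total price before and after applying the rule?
50

Step 1: Original sum of price = 675
Step 2: 1 records have category = 'electronics'
Step 3: Each affected record changes by 50
Step 4: Total change = 1 × 50 = 50
Step 5: New sum = 675 + 50 = 725
Step 6: Difference = |725 - 675| = 50
        (Sum increased by 50)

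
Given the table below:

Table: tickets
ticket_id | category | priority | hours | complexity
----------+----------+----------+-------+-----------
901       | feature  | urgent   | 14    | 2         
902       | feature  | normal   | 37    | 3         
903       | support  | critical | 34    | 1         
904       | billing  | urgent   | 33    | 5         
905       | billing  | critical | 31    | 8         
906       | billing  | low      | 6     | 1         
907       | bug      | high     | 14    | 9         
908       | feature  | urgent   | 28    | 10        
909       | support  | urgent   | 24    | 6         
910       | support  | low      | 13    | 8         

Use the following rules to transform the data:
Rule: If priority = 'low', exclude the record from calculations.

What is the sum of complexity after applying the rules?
44

Step 1: Identify records where priority = 'low'
Step 2: The excluded records sum to 9
Step 3: Original total complexity = 53
Step 4: Remaining total = 53 - 9 = 44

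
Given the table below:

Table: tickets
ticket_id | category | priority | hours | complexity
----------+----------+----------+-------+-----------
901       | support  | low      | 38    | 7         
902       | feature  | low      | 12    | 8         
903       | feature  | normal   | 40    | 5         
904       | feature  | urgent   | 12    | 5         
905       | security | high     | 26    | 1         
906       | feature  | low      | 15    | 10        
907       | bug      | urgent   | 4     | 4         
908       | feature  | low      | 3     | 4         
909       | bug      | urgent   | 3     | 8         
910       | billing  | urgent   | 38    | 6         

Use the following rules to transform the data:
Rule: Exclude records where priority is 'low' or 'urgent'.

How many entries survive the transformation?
2

Step 1: Count records to exclude
  - 4 (low) + 4 (urgent) = 8 records
Step 2: Total records: 10
Step 3: Remaining = 10 - 8 = 2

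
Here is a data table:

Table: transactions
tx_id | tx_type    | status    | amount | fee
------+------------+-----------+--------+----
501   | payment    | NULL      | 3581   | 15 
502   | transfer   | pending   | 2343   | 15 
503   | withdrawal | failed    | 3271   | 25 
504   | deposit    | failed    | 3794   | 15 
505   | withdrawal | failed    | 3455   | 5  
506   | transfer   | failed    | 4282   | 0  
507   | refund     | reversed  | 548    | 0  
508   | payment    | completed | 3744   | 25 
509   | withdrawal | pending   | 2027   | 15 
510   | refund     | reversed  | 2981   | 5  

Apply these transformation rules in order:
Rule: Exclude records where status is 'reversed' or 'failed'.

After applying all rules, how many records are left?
4

Step 1: Count records to exclude
  - 2 (reversed) + 4 (failed) = 6 records
Step 2: Total records: 10
Step 3: Remaining = 10 - 6 = 4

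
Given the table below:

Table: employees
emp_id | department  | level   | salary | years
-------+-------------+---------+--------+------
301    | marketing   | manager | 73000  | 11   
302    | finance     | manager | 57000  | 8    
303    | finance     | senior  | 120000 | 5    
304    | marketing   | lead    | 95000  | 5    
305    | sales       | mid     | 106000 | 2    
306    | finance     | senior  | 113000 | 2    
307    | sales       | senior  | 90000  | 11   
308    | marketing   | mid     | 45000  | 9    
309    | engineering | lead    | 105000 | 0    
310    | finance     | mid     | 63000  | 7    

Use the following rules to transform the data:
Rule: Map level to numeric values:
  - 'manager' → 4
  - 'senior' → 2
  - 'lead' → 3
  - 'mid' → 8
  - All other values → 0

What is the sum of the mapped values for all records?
44

Step 1: Apply mapping to each record
Step 2: Count by status:
  'manager': 2 records × 4 = 8
  'senior': 3 records × 2 = 6
  'lead': 2 records × 3 = 6
  'mid': 3 records × 8 = 24
Step 3: Sum all mapped values = 44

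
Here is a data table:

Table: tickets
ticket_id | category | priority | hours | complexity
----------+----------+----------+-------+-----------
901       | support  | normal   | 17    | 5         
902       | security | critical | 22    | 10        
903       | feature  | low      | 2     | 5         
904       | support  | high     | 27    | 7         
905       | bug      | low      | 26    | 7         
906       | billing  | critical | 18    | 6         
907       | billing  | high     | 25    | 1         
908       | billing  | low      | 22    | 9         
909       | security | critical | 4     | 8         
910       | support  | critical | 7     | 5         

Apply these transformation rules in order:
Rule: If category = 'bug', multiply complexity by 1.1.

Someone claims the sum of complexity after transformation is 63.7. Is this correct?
Yes, the result is correct.

Step 1: Calculate the correct sum after transformation
Step 2: Apply multiplier 1.1 to records where category = 'bug'
Step 3: Correct result = 63.7
Step 4: Claimed result = 63.7
Step 5: 63.7 = 63.7 ✓
Conclusion: The claimed result is correct.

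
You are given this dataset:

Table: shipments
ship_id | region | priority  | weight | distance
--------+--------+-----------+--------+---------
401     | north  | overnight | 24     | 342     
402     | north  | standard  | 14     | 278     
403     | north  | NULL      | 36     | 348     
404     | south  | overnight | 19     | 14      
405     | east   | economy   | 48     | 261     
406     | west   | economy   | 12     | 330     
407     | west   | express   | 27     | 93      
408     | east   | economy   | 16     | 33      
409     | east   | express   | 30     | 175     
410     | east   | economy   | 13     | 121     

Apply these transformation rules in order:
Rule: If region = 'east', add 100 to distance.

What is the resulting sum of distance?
2395

Step 1: Count records where region = 'east': 4
Step 2: Total bonus added: 4 × 100 = 400
Step 3: Original sum of distance: 1995
Step 4: Final sum = 1995 + 400 = 2395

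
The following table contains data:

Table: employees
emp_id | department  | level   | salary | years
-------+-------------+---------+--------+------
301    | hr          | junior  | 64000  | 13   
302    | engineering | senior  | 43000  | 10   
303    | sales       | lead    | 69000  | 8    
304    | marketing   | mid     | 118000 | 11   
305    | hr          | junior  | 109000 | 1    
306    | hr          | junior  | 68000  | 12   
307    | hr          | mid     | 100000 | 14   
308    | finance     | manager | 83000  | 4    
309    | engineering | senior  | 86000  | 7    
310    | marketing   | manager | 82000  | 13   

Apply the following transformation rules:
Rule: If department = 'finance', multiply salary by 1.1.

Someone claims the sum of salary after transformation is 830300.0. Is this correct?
Yes, the result is correct.

Step 1: Calculate the correct sum after transformation
Step 2: Apply multiplier 1.1 to records where department = 'finance'
Step 3: Correct result = 830300.0
Step 4: Claimed result = 830300.0
Step 5: 830300.0 = 830300.0 ✓
Conclusion: The claimed result is correct.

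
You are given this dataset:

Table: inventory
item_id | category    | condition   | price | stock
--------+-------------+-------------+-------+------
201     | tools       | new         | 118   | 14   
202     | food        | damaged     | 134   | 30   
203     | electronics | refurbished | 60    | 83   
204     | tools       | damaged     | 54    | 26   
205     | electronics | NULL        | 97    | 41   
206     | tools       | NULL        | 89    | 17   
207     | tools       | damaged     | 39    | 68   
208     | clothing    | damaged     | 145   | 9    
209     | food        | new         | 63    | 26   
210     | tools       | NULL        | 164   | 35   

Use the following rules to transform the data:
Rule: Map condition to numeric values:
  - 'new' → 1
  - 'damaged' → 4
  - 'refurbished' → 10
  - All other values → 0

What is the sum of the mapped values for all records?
28

Step 1: Apply mapping to each record
Step 2: Count by status:
  'new': 2 records × 1 = 2
  'damaged': 4 records × 4 = 16
  'refurbished': 1 records × 10 = 10
Step 3: Sum all mapped values = 28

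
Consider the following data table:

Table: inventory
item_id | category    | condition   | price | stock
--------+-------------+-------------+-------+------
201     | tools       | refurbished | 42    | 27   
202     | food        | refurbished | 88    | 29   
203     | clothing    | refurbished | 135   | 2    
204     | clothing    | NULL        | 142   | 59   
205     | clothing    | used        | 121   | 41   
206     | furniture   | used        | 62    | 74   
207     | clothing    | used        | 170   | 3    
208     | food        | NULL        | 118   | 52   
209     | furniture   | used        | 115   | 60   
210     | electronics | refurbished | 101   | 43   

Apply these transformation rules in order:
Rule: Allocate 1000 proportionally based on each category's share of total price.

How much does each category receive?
clothing: 519.2, electronics: 92.32, food: 188.3, furniture: 161.79, tools: 38.39

Step 1: Calculate total price = 1094
Step 2: Calculate each category's proportion:
  clothing: 568/1094 = 51.92% → 519.2
  electronics: 101/1094 = 9.23% → 92.32
  food: 206/1094 = 18.83% → 188.3
  furniture: 177/1094 = 16.18% → 161.79
  tools: 42/1094 = 3.84% → 38.39
Step 3: Verify: sum of allocations ≈ 1000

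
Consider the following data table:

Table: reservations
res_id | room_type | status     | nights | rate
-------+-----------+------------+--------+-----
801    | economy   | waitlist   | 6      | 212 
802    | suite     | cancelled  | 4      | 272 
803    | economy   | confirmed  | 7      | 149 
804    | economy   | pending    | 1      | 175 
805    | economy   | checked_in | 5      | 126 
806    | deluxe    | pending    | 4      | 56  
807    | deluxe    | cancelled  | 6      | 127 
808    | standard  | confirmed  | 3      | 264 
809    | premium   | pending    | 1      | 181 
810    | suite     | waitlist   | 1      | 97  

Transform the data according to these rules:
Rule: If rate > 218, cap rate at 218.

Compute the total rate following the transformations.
1559

Step 1: 2 records have rate > 218
Step 2: These records originally summed to 536
Step 3: After capping: 2 × 218 = 436
Step 4: Unaffected records sum: 1123
Step 5: Final sum = 436 + 1123 = 1559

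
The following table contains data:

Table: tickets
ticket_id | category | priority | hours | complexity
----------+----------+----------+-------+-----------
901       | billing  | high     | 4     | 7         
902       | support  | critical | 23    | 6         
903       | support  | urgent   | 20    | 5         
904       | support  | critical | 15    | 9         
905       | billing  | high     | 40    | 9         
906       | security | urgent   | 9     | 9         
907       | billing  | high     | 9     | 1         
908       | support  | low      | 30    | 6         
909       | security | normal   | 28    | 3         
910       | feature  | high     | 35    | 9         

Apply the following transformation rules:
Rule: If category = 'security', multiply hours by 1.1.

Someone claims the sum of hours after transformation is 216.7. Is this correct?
Yes, the result is correct.

Step 1: Calculate the correct sum after transformation
Step 2: Apply multiplier 1.1 to records where category = 'security'
Step 3: Correct result = 216.7
Step 4: Claimed result = 216.7
Step 5: 216.7 = 216.7 ✓
Conclusion: The claimed result is correct.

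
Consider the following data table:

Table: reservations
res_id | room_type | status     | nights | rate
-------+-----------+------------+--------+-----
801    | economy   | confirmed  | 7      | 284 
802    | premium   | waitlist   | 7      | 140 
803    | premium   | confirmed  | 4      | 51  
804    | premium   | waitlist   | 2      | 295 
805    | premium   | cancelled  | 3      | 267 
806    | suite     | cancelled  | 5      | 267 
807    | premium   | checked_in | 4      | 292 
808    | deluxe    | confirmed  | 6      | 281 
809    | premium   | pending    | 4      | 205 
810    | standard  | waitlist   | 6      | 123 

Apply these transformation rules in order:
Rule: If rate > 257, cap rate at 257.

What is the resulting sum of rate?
2061

Step 1: 6 records have rate > 257
Step 2: These records originally summed to 1686
Step 3: After capping: 6 × 257 = 1542
Step 4: Unaffected records sum: 519
Step 5: Final sum = 1542 + 519 = 2061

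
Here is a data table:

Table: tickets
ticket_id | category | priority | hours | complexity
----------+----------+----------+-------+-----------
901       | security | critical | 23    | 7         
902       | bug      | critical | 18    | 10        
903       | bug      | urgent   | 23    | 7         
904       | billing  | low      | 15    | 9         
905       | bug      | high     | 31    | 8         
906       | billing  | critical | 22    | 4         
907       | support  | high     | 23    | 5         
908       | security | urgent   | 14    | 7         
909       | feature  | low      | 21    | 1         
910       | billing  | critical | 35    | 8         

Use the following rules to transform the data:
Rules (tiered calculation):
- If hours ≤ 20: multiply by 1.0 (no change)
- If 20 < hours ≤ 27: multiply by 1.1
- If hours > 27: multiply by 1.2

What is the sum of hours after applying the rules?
249.4

Step 1: Tier 1 (hours ≤ 20): 3 records, sum = 47 × 1.0 = 47.0
Step 2: Tier 2 (20 < hours ≤ 27): 5 records, sum = 112 × 1.1 = 123.2
Step 3: Tier 3 (hours > 27): 2 records, sum = 66 × 1.2 = 79.2
Step 4: Final sum = 47.0 + 123.2 + 79.2 = 249.4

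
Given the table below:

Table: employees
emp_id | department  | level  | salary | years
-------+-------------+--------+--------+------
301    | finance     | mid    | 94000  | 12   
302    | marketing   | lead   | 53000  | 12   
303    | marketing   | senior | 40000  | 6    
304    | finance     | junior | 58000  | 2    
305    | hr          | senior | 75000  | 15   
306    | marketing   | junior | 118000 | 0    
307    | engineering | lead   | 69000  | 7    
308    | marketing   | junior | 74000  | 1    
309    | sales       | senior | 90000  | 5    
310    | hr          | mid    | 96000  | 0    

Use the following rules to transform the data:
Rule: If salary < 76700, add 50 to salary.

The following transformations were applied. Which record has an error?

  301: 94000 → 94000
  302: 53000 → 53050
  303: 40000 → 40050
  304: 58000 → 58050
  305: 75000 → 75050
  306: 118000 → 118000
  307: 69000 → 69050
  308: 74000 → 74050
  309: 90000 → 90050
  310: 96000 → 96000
Record 309 has an error. The correct transformed value should be 90000, not 90050.

Step 1: Check each record against the rule
Step 2: Record 309 has salary = 90000
Step 3: Since 90000 >= 76700, the bonus should not have been applied
Step 4: Correct value = 90000, but claimed value = 90050
Conclusion: Record 309 has the error.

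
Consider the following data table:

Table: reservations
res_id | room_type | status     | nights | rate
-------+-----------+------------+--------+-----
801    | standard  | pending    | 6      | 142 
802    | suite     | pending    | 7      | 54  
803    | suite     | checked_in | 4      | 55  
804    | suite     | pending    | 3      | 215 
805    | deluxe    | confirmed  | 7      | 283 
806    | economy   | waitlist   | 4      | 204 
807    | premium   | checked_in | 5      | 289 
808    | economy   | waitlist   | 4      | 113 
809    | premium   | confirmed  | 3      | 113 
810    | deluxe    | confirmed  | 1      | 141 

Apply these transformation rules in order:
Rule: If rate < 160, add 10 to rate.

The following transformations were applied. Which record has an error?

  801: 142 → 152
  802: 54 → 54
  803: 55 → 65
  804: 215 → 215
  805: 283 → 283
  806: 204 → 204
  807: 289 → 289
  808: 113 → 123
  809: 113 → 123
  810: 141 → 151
Record 802 has an error. The correct transformed value should be 64, not 54.

Step 1: Check each record against the rule
Step 2: Record 802 has rate = 54
Step 3: Since 54 < 160, the bonus should have been applied
Step 4: Correct value = 64, but claimed value = 54
Conclusion: Record 802 has the error.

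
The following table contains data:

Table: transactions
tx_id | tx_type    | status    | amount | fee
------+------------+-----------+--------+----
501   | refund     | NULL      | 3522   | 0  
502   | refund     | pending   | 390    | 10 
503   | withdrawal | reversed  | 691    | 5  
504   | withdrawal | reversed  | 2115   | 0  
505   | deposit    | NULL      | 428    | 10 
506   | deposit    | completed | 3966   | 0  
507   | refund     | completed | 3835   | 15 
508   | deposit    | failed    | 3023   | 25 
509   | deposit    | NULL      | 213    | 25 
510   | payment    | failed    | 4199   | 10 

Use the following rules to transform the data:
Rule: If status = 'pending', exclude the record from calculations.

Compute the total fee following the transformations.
90

Step 1: Identify records where status = 'pending'
Step 2: The excluded records sum to 10
Step 3: Original total fee = 100
Step 4: Remaining total = 100 - 10 = 90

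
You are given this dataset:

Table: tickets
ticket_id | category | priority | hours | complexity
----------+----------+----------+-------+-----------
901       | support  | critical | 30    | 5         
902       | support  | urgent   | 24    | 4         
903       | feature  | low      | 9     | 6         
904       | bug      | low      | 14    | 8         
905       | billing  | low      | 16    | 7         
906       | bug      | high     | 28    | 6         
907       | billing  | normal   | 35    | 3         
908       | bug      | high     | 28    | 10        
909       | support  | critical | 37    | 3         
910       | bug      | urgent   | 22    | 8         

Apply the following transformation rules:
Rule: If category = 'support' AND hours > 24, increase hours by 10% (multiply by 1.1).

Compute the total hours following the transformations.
249.7

Step 1: Find records where category = 'support' AND hours > 24
Step 2: 2 records match, summing to 67
Step 3: After multiplier: 67 × 1.1 = 73.7
Step 4: Unaffected records sum: 176
Step 5: Final sum = 73.7 + 176 = 249.7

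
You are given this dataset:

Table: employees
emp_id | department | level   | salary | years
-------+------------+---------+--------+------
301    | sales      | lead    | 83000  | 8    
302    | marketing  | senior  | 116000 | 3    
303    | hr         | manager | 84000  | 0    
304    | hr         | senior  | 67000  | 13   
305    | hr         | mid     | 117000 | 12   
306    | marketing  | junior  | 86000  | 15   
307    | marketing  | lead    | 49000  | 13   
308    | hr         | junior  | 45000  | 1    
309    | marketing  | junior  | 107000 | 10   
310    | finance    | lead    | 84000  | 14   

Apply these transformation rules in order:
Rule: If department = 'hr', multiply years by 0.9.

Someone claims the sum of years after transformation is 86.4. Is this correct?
Yes, the result is correct.

Step 1: Calculate the correct sum after transformation
Step 2: Apply multiplier 0.9 to records where department = 'hr'
Step 3: Correct result = 86.4
Step 4: Claimed result = 86.4
Step 5: 86.4 = 86.4 ✓
Conclusion: The claimed result is correct.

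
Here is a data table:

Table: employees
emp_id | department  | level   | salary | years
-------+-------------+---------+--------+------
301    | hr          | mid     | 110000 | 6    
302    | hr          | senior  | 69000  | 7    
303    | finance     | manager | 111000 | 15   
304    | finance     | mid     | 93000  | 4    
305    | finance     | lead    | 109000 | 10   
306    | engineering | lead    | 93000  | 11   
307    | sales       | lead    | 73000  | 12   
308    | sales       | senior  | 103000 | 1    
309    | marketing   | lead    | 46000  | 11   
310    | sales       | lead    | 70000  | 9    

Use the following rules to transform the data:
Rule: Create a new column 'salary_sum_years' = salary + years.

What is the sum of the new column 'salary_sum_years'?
877086

Step 1: For each record, compute salary + years
Example calculations:
  110000 + 6 = 110006
  69000 + 7 = 69007
  111000 + 15 = 111015
  ...
Step 2: Sum all derived values
Step 3: Total = 877086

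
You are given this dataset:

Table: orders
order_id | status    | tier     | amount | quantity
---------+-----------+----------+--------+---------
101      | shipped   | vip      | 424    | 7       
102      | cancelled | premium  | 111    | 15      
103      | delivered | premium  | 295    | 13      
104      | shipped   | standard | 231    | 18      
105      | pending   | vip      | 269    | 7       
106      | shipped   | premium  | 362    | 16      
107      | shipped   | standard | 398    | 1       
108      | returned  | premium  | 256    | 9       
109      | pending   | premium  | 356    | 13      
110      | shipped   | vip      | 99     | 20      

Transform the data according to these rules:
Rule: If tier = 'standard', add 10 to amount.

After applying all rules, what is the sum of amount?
2821

Step 1: Count records where tier = 'standard': 2
Step 2: Total bonus added: 2 × 10 = 20
Step 3: Original sum of amount: 2801
Step 4: Final sum = 2801 + 20 = 2821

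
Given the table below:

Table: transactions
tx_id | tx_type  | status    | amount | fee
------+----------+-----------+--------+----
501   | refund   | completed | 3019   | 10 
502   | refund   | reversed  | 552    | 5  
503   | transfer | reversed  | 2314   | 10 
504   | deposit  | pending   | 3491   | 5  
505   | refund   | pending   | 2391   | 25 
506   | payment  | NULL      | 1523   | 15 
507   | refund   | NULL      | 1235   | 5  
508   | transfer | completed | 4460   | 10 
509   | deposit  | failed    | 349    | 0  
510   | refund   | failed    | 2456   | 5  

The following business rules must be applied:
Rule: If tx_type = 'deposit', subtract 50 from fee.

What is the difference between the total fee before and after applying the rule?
100

Step 1: Original sum of fee = 90
Step 2: 2 records have tx_type = 'deposit'
Step 3: Each affected record changes by -50
Step 4: Total change = 2 × -50 = -100
Step 5: New sum = 90 + -100 = -10
Step 6: Difference = |-10 - 90| = 100
        (Sum decreased by 100)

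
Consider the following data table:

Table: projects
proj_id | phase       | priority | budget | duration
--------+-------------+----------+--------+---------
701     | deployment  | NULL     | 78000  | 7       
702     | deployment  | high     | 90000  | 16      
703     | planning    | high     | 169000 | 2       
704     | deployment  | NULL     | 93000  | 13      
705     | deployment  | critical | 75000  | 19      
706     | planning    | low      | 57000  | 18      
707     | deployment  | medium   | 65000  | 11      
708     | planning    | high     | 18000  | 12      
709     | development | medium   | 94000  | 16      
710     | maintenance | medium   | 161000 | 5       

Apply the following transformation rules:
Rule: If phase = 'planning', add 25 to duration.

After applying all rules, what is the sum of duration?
194

Step 1: Count records where phase = 'planning': 3
Step 2: Total bonus added: 3 × 25 = 75
Step 3: Original sum of duration: 119
Step 4: Final sum = 119 + 75 = 194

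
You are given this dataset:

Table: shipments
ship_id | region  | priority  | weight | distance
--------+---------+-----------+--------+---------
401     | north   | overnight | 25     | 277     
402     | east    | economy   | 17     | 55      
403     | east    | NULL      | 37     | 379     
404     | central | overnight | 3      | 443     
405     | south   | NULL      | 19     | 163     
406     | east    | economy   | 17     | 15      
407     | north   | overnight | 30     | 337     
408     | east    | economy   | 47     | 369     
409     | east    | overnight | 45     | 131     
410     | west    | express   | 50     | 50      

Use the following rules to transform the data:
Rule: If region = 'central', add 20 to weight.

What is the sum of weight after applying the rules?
310

Step 1: Count records where region = 'central': 1
Step 2: Total bonus added: 1 × 20 = 20
Step 3: Original sum of weight: 290
Step 4: Final sum = 290 + 20 = 310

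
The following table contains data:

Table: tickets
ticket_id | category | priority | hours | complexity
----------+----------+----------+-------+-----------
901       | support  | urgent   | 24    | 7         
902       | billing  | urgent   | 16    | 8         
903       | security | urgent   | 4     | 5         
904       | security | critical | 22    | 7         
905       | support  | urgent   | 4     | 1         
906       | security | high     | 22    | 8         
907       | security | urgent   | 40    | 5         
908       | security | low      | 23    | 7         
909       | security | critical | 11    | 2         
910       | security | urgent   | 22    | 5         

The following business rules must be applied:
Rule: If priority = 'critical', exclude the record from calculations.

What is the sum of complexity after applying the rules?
46

Step 1: Identify records where priority = 'critical'
Step 2: The excluded records sum to 9
Step 3: Original total complexity = 55
Step 4: Remaining total = 55 - 9 = 46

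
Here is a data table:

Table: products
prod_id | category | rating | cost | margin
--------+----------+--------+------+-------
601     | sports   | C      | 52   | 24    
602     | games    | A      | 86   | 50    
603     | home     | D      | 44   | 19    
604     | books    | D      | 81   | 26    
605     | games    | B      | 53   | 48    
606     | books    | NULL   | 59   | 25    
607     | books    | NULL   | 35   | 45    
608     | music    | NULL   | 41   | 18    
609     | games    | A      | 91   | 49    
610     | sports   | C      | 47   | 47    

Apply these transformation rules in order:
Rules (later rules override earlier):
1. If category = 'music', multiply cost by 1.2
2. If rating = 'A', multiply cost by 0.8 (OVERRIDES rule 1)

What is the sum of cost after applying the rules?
561.8

Step 1: Rule 2 takes priority for records with rating = 'A'
  - 2 records: 177 × 0.8 = 141.6
Step 2: Rule 1 applies to remaining records with category = 'music'
  - 1 records: 41 × 1.2 = 49.2
Step 3: Other records unchanged: 371
Step 4: Final sum = 141.6 + 49.2 + 371 = 561.8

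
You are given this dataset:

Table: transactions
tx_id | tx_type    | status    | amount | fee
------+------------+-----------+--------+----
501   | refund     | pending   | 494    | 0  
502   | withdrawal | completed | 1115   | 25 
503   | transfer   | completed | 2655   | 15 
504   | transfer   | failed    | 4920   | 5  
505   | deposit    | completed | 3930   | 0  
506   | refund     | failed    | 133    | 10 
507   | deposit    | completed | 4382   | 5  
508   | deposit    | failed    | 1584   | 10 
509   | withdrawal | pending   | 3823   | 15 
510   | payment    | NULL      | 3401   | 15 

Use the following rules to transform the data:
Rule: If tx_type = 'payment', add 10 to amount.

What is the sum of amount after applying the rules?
26447

Step 1: Count records where tx_type = 'payment': 1
Step 2: Total bonus added: 1 × 10 = 10
Step 3: Original sum of amount: 26437
Step 4: Final sum = 26437 + 10 = 26447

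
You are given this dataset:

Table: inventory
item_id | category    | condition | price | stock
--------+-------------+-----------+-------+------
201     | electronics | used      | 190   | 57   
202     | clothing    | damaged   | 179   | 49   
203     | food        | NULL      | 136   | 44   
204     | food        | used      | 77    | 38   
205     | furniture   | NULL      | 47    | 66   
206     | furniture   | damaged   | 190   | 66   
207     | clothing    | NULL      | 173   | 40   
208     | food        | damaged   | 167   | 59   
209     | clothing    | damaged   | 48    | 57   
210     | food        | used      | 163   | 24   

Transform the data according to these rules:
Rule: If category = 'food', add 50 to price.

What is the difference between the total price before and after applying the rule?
200

Step 1: Original sum of price = 1370
Step 2: 4 records have category = 'food'
Step 3: Each affected record changes by 50
Step 4: Total change = 4 × 50 = 200
Step 5: New sum = 1370 + 200 = 1570
Step 6: Difference = |1570 - 1370| = 200
        (Sum increased by 200)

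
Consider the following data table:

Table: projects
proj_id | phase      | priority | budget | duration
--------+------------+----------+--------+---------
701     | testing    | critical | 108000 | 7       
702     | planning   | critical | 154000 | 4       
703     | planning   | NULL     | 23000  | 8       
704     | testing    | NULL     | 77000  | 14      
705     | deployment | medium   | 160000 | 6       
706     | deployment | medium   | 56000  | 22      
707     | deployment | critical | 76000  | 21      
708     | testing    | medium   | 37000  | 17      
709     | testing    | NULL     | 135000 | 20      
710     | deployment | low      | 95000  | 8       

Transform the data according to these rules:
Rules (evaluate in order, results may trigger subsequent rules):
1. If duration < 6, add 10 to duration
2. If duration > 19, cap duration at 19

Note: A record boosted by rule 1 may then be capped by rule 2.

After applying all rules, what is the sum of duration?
131

Step 1: Apply rule 1 to records with duration < 6
  - 1 records get bonus of 10
  - Of these, 0 records then exceed 19 and get capped
Step 2: Apply rule 2 to records with duration > 19
  - 3 records (original) are capped
Step 3: Calculate final sum = 131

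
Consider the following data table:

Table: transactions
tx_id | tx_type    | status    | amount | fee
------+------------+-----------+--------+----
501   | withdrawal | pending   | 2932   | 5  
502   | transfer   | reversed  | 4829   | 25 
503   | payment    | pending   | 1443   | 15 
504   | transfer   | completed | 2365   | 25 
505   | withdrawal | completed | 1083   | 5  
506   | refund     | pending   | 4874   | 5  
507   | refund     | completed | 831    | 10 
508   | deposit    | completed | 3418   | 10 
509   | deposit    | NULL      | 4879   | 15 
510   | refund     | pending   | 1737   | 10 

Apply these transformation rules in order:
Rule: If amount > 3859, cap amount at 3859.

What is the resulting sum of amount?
25386

Step 1: 3 records have amount > 3859
Step 2: These records originally summed to 14582
Step 3: After capping: 3 × 3859 = 11577
Step 4: Unaffected records sum: 13809
Step 5: Final sum = 11577 + 13809 = 25386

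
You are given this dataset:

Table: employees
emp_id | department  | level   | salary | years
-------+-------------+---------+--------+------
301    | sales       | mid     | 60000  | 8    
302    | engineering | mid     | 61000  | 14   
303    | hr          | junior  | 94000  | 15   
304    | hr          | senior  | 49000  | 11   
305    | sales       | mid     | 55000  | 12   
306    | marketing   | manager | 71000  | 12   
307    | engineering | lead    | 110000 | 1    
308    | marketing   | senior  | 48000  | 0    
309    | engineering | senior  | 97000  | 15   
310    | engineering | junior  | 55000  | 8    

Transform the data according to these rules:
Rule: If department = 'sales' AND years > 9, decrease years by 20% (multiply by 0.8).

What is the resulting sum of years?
93.6

Step 1: Find records where department = 'sales' AND years > 9
Step 2: 1 records match, summing to 12
Step 3: After multiplier: 12 × 0.8 = 9.6
Step 4: Unaffected records sum: 84
Step 5: Final sum = 9.6 + 84 = 93.6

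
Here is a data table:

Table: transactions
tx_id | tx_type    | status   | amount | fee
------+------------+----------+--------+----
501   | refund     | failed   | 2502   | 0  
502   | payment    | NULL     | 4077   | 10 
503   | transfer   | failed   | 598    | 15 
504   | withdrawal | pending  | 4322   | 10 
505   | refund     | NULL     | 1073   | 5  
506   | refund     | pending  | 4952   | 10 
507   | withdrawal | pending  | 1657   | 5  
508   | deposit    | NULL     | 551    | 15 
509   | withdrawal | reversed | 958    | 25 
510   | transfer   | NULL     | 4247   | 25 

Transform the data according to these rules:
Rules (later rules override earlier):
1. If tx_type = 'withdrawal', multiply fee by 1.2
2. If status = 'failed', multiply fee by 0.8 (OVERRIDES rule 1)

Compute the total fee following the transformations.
125.0

Step 1: Rule 2 takes priority for records with status = 'failed'
  - 2 records: 15 × 0.8 = 12.0
Step 2: Rule 1 applies to remaining records with tx_type = 'withdrawal'
  - 3 records: 40 × 1.2 = 48.0
Step 3: Other records unchanged: 65
Step 4: Final sum = 12.0 + 48.0 + 65 = 125.0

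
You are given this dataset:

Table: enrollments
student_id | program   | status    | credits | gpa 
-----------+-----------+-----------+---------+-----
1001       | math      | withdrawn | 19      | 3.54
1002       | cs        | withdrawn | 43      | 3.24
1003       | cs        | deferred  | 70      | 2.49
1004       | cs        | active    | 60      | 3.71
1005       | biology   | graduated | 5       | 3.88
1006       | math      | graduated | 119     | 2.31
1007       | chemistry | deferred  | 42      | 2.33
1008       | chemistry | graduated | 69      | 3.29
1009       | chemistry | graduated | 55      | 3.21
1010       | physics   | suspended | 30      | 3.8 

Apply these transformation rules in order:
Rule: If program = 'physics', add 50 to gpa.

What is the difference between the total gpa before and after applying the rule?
50.0

Step 1: Original sum of gpa = 31.8
Step 2: 1 records have program = 'physics'
Step 3: Each affected record changes by 50
Step 4: Total change = 1 × 50 = 50
Step 5: New sum = 31.8 + 50 = 81.8
Step 6: Difference = |81.8 - 31.8| = 50.0
        (Sum increased by 50.0)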